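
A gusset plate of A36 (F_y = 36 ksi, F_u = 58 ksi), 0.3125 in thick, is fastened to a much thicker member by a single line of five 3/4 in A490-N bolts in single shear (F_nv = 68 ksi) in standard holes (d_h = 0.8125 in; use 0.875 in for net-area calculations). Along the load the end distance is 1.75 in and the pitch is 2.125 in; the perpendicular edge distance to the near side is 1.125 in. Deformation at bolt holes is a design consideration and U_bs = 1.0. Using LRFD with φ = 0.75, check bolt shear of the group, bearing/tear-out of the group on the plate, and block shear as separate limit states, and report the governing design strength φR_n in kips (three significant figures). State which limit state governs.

Bolt shear: A_b = π·0.75²/4 = 0.4418 in²; R_n = 68 × 0.4418 × 5 × 1 = 150.2 kips → 0.75 × 150.2 = 113 kips.
Bearing: edge l_c = 1.344, r_n = 29.23 kips; interior l_c = 1.312, r_n = 28.55 kips; R_n = 29.23 + 4·28.55 = 143.4 kips → 108 kips.
Block shear: A_gv = 3.203, A_nv = 1.973, A_nt = 0.2148 in²; R_n = min(0.6F_uA_nv, 0.6F_yA_gv) + U_bs·F_u·A_nt = 81.11 kips → 60.8 kips.
Block shear governs: 60.8 kips.

60.8 kips (block shear governs)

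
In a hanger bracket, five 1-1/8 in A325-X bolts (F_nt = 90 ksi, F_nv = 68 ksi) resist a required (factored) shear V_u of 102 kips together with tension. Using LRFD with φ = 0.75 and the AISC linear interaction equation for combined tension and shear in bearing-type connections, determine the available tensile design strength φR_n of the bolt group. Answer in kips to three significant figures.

A_b = π·1.125²/4 = 0.994 in²; f_rv = 102 / (5 × 0.994) = 20.52 ksi.
F'_nt = 1.3 F_nt − (F_nt / φF_nv) f_rv = 1.3·90 − (90/(0.75·68))·20.52 = 80.78 ksi, capped at F_nt → F'_nt = 80.78 ksi.
R_n = F'_nt · A_b · n = 80.78 × 0.994 × 5 = 401.5 kips.
Design strength φR_n = 0.75 × 401.5 = 301 kips.

301 kips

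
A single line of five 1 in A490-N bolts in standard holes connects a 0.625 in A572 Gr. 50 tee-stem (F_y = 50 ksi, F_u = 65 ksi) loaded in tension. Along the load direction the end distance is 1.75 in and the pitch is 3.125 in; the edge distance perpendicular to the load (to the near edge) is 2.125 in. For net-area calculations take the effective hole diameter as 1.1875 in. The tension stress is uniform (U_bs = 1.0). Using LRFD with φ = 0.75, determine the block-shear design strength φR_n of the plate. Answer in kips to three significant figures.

209 kips

Shear plane L_v = 1.75 + 4·3.125 = 14.25 in; A_gv = 14.25 × 0.625 = 8.906 in².
A_nv = (14.25 − 4.5·1.1875) × 0.625 = 5.566 in².
A_nt = (2.125 − 0.5·1.1875) × 0.625 = 0.957 in².
0.6 F_u A_nv = 217.1 kips; 0.6 F_y A_gv = 267.2 kips → shear rupture governs the shear term.
R_n = 217.1 + 1.0 × 65 × 0.957 = 279.3 kips.
Design strength φR_n = 0.75 × 279.3 = 209 kips.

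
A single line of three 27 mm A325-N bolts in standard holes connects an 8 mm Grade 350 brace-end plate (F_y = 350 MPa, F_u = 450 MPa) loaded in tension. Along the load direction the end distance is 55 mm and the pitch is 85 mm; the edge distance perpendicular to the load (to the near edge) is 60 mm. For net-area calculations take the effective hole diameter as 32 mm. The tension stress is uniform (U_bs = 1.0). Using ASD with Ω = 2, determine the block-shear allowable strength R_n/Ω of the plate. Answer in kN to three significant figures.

236 kN

Shear plane L_v = 55 + 2·85 = 225 mm; A_gv = 225 × 8 = 1800 mm².
A_nv = (225 − 2.5·32) × 8 = 1160 mm².
A_nt = (60 − 0.5·32) × 8 = 352 mm².
0.6 F_u A_nv = 313.2 kN; 0.6 F_y A_gv = 378 kN → shear rupture governs the shear term.
R_n = 313.2 + 1.0 × 450 × 352 / 1000 = 471.6 kN.
Allowable strength R_n/Ω = 471.6 / 2 = 236 kN.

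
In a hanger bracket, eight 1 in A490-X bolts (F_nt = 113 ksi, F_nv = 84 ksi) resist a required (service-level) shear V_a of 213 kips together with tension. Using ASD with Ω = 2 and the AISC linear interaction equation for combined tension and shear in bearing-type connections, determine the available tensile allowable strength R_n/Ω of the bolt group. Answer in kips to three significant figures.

A_b = π·1²/4 = 0.7854 in²; f_rv = 213 / (8 × 0.7854) = 33.9 ksi.
F'_nt = 1.3 F_nt − (Ω F_nt / F_nv) f_rv = 1.3·113 − (2·113/84)·33.9 = 55.69 ksi, capped at F_nt → F'_nt = 55.69 ksi.
R_n = F'_nt · A_b · n = 55.69 × 0.7854 × 8 = 349.9 kips.
Allowable strength R_n/Ω = 349.9 / 2 = 175 kips.

175 kips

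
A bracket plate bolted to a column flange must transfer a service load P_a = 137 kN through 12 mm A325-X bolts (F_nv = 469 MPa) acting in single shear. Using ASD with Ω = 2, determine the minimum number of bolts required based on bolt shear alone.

6 bolts

A_b = π·12²/4 = 113.1 mm².
Per-bolt allowable strength R_n/Ω = 469 × 113.1 × 1 / 1000 / 2 = 26.52 kN.
n ≥ 137 / 26.52 = 5.166 → use 6 bolts.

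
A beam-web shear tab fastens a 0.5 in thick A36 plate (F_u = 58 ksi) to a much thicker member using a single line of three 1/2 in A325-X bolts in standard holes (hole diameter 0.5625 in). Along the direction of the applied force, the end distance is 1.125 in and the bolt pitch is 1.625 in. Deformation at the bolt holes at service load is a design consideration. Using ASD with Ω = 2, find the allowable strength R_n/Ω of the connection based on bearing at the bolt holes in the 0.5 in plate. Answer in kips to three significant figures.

49.5 kips

Per bolt r_n = 1.2 l_c t F_u ≤ 2.4 d t F_u; upper limit = 2.4 × 0.5 × 0.5 × 58 = 34.8 kips.
Edge bolt: l_c = 1.125 − 0.5625/2 = 0.8438 in → 1.2 × 0.8438 × 0.5 × 58 = 29.36 → r_n = 29.36 kips.
Interior bolts: l_c = 1.625 − 0.5625 = 1.062 in → 1.2 × 1.062 × 0.5 × 58 = 36.97 → r_n = 34.8 kips.
R_n = 1 × 29.36 + 2 × 34.8 = 98.96 kips.
Allowable strength R_n/Ω = 98.96 / 2 = 49.5 kips.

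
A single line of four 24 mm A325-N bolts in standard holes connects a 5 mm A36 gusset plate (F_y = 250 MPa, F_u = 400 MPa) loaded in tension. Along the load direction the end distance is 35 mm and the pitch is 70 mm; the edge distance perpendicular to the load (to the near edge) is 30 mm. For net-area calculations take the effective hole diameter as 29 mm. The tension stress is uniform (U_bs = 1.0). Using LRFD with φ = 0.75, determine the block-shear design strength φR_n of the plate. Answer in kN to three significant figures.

Shear plane L_v = 35 + 3·70 = 245 mm; A_gv = 245 × 5 = 1225 mm².
A_nv = (245 − 3.5·29) × 5 = 717.5 mm².
A_nt = (30 − 0.5·29) × 5 = 77.5 mm².
0.6 F_u A_nv = 172.2 kN; 0.6 F_y A_gv = 183.8 kN → shear rupture governs the shear term.
R_n = 172.2 + 1.0 × 400 × 77.5 / 1000 = 203.2 kN.
Design strength φR_n = 0.75 × 203.2 = 152 kN.

152 kN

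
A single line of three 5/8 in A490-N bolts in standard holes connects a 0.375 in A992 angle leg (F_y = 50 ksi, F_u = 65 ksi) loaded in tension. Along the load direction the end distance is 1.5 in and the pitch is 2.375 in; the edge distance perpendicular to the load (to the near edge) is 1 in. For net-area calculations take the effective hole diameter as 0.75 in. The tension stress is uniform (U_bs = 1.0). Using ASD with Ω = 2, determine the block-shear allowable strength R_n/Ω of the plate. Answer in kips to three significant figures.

39.6 kips

Shear plane L_v = 1.5 + 2·2.375 = 6.25 in; A_gv = 6.25 × 0.375 = 2.344 in².
A_nv = (6.25 − 2.5·0.75) × 0.375 = 1.641 in².
A_nt = (1 − 0.5·0.75) × 0.375 = 0.2344 in².
0.6 F_u A_nv = 63.98 kips; 0.6 F_y A_gv = 70.31 kips → shear rupture governs the shear term.
R_n = 63.98 + 1.0 × 65 × 0.2344 = 79.22 kips.
Allowable strength R_n/Ω = 79.22 / 2 = 39.6 kips.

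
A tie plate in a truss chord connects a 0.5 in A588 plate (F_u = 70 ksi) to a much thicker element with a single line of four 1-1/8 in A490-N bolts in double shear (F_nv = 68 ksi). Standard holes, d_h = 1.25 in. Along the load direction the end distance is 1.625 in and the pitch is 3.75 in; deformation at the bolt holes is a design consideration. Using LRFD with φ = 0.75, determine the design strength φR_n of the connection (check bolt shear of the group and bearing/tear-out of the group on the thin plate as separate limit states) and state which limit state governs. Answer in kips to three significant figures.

244 kips (bearing governs)

Bolt shear: A_b = π·1.125²/4 = 0.994 in²; R_n = 68 × 0.994 × 4 × 2 = 540.7 kips → 0.75 × 540.7 = 406 kips.
Bearing (1.2 l_c t F_u ≤ 2.4 d t F_u): upper limit = 2.4·1.125·0.5·70 = 94.5 kips.
  Edge l_c = 1.625 − 1.25/2 = 1 → r_n = 42 kips; interior l_c = 3.75 − 1.25 = 2.5 → r_n = 94.5 kips.
  R_n,bearing = 1·42 + 3·94.5 = 325.5 kips → 0.75 × 325.5 = 244 kips.
Bearing governs: 244 kips.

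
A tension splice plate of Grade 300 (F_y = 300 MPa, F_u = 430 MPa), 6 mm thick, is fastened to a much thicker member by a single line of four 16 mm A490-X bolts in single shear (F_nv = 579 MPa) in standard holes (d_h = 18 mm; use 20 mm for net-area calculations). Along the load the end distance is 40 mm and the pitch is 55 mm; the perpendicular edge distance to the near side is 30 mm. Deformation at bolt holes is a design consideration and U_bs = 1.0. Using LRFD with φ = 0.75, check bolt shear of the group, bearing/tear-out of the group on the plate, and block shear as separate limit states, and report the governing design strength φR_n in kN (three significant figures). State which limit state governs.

195 kN (block shear governs)

Bolt shear: A_b = π·16²/4 = 201.1 mm²; R_n = 579 × 201.1 × 4 × 1 / 1000 = 465.7 kN → 0.75 × 465.7 = 349 kN.
Bearing: edge l_c = 31, r_n = 95.98 kN; interior l_c = 37, r_n = 99.07 kN; R_n = 95.98 + 3·99.07 = 393.2 kN → 295 kN.
Block shear: A_gv = 1230, A_nv = 810, A_nt = 120 mm²; R_n = min(0.6F_uA_nv, 0.6F_yA_gv) + U_bs·F_u·A_nt = 260.6 kN → 195 kN.
Block shear governs: 195 kN.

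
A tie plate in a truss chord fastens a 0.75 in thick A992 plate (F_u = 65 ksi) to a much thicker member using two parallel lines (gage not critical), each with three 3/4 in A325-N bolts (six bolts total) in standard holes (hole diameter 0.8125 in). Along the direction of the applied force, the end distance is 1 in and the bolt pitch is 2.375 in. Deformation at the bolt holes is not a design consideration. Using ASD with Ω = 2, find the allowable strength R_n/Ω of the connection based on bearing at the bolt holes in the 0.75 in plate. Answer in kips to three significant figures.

263 kips

Per bolt r_n = 1.5 l_c t F_u ≤ 3.0 d t F_u; upper limit = 3.0 × 0.75 × 0.75 × 65 = 109.7 kips.
Edge bolt: l_c = 1 − 0.8125/2 = 0.5938 in → 1.5 × 0.5938 × 0.75 × 65 = 43.42 → r_n = 43.42 kips.
Interior bolts: l_c = 2.375 − 0.8125 = 1.562 in → 1.5 × 1.562 × 0.75 × 65 = 114.3 → r_n = 109.7 kips.
R_n = 2 × 43.42 + 4 × 109.7 = 525.6 kips.
Allowable strength R_n/Ω = 525.6 / 2 = 263 kips.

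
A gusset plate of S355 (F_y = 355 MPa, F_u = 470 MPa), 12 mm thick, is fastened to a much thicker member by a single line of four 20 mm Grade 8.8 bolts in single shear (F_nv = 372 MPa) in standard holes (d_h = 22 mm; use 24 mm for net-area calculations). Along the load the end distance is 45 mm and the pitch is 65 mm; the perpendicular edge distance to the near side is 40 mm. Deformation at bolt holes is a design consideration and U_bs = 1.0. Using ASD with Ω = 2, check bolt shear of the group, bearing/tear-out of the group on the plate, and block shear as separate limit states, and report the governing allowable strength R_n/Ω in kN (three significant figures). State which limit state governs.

234 kN (bolt shear governs)

Bolt shear: A_b = π·20²/4 = 314.2 mm²; R_n = 372 × 314.2 × 4 × 1 / 1000 = 467.5 kN → 467.5 / 2 = 234 kN.
Bearing: edge l_c = 34, r_n = 230.1 kN; interior l_c = 43, r_n = 270.7 kN; R_n = 230.1 + 3·270.7 = 1042 kN → 521 kN.
Block shear: A_gv = 2880, A_nv = 1872, A_nt = 336 mm²; R_n = min(0.6F_uA_nv, 0.6F_yA_gv) + U_bs·F_u·A_nt = 685.8 kN → 343 kN.
Bolt shear governs: 234 kN.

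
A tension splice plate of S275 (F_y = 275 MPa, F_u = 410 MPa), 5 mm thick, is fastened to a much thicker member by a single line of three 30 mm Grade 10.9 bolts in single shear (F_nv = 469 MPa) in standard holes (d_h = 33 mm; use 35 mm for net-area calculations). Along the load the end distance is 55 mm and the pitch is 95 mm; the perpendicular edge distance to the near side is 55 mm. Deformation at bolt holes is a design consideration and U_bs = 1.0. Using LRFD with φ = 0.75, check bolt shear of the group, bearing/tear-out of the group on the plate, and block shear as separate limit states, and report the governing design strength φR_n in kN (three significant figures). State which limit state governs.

203 kN (block shear governs)

Bolt shear: A_b = π·30²/4 = 706.9 mm²; R_n = 469 × 706.9 × 3 × 1 / 1000 = 994.5 kN → 0.75 × 994.5 = 746 kN.
Bearing: edge l_c = 38.5, r_n = 94.71 kN; interior l_c = 62, r_n = 147.6 kN; R_n = 94.71 + 2·147.6 = 389.9 kN → 292 kN.
Block shear: A_gv = 1225, A_nv = 787.5, A_nt = 187.5 mm²; R_n = min(0.6F_uA_nv, 0.6F_yA_gv) + U_bs·F_u·A_nt = 270.6 kN → 203 kN.
Block shear governs: 203 kN.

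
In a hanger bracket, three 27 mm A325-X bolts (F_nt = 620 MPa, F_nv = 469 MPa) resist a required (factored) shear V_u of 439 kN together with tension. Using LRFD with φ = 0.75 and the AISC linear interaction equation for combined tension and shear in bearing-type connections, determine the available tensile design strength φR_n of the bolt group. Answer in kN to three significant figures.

458 kN

A_b = π·27²/4 = 572.6 mm²; f_rv = 439 × 1000 / (3 × 572.6) = 255.6 MPa.
F'_nt = 1.3 F_nt − (F_nt / φF_nv) f_rv = 1.3·620 − (620/(0.75·469))·255.6 = 355.5 MPa, capped at F_nt → F'_nt = 355.5 MPa.
R_n = F'_nt · A_b · n = 355.5 × 572.6 × 3 / 1000 = 610.7 kN.
Design strength φR_n = 0.75 × 610.7 = 458 kN.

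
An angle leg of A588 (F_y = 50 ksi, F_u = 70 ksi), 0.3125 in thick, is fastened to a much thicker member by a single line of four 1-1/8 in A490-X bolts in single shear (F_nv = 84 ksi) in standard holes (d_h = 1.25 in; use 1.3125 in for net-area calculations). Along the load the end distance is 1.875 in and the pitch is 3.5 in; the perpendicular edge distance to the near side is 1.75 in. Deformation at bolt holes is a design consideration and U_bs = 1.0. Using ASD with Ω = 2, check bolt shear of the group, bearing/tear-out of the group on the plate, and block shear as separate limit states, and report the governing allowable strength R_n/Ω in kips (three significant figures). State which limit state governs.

Bolt shear: A_b = π·1.125²/4 = 0.994 in²; R_n = 84 × 0.994 × 4 × 1 = 334 kips → 334 / 2 = 167 kips.
Bearing: edge l_c = 1.25, r_n = 32.81 kips; interior l_c = 2.25, r_n = 59.06 kips; R_n = 32.81 + 3·59.06 = 210 kips → 105 kips.
Block shear: A_gv = 3.867, A_nv = 2.432, A_nt = 0.3418 in²; R_n = min(0.6F_uA_nv, 0.6F_yA_gv) + U_bs·F_u·A_nt = 126.1 kips → 63 kips.
Block shear governs: 63 kips.

63 kips (block shear governs)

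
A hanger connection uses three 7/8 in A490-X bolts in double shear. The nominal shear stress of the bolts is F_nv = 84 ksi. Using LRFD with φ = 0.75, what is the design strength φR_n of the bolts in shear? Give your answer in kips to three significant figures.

A_b = π × 0.875² / 4 = 0.6013 in².
R_n = F_nv · A_b · n · n_s = 84 × 0.6013 × 3 × 2 = 303.1 kips.
Design strength φR_n = 0.75 × 303.1 = 227 kips.

227 kips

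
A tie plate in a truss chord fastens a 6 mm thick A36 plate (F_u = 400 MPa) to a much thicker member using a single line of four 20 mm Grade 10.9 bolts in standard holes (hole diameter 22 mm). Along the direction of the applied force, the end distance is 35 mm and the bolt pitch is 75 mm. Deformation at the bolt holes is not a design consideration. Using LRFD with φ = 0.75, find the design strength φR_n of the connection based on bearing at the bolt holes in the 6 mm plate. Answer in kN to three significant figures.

Per bolt r_n = 1.5 l_c t F_u ≤ 3.0 d t F_u; upper limit = 3.0 × 20 × 6 × 400 / 1000 = 144 kN.
Edge bolt: l_c = 35 − 22/2 = 24 mm → 1.5 × 24 × 6 × 400 / 1000 = 86.4 → r_n = 86.4 kN.
Interior bolts: l_c = 75 − 22 = 53 mm → 1.5 × 53 × 6 × 400 / 1000 = 190.8 → r_n = 144 kN.
R_n = 1 × 86.4 + 3 × 144 = 518.4 kN.
Design strength φR_n = 0.75 × 518.4 = 389 kN.

389 kN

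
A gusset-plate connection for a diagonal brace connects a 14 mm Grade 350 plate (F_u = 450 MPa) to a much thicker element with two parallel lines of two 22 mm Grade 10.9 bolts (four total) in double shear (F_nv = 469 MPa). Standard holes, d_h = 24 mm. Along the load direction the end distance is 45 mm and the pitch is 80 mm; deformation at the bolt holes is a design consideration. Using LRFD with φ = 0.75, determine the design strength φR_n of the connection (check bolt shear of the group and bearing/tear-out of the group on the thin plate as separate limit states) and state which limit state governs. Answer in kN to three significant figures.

Bolt shear: A_b = π·22²/4 = 380.1 mm²; R_n = 469 × 380.1 × 4 × 2 / 1000 = 1426 kN → 0.75 × 1426 = 1070 kN.
Bearing (1.2 l_c t F_u ≤ 2.4 d t F_u): upper limit = 2.4·22·14·450 / 1000 = 332.6 kN.
  Edge l_c = 45 − 24/2 = 33 → r_n = 249.5 kN; interior l_c = 80 − 24 = 56 → r_n = 332.6 kN.
  R_n,bearing = 2·249.5 + 2·332.6 = 1164 kN → 0.75 × 1164 = 873 kN.
Bearing governs: 873 kN.

873 kN (bearing governs)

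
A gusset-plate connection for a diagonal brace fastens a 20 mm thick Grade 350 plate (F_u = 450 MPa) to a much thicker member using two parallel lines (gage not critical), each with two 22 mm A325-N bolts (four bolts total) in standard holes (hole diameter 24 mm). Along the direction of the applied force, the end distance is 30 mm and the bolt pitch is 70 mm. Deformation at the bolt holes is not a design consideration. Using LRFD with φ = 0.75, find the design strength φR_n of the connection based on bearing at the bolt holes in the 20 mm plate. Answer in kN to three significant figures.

Per bolt r_n = 1.5 l_c t F_u ≤ 3.0 d t F_u; upper limit = 3.0 × 22 × 20 × 450 / 1000 = 594 kN.
Edge bolt: l_c = 30 − 24/2 = 18 mm → 1.5 × 18 × 20 × 450 / 1000 = 243 → r_n = 243 kN.
Interior bolts: l_c = 70 − 24 = 46 mm → 1.5 × 46 × 20 × 450 / 1000 = 621 → r_n = 594 kN.
R_n = 2 × 243 + 2 × 594 = 1674 kN.
Design strength φR_n = 0.75 × 1674 = 1260 kN.

1260 kN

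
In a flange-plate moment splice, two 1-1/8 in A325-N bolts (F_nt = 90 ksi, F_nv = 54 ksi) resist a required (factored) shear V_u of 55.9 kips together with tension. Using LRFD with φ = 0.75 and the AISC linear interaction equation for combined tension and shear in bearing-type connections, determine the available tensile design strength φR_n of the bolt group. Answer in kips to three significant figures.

A_b = π·1.125²/4 = 0.994 in²; f_rv = 55.9 / (2 × 0.994) = 28.12 ksi.
F'_nt = 1.3 F_nt − (F_nt / φF_nv) f_rv = 1.3·90 − (90/(0.75·54))·28.12 = 54.52 ksi, capped at F_nt → F'_nt = 54.52 ksi.
R_n = F'_nt · A_b · n = 54.52 × 0.994 × 2 = 108.4 kips.
Design strength φR_n = 0.75 × 108.4 = 81.3 kips.

81.3 kips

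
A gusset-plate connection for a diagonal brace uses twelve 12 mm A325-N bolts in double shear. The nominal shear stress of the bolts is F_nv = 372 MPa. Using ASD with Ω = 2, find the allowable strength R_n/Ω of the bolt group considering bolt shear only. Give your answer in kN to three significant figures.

A_b = π × 12² / 4 = 113.1 mm².
R_n = F_nv · A_b · n · n_s = 372 × 113.1 × 12 × 2 / 1000 = 1010 kN.
Allowable strength R_n/Ω = 1010 / 2 = 505 kN.

505 kN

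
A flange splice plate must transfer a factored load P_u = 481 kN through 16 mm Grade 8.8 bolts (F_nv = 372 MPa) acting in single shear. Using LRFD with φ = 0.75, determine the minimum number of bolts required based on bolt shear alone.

A_b = π·16²/4 = 201.1 mm².
Per-bolt design strength φR_n = 0.75 × 372 × 201.1 × 1 / 1000 = 56.1 kN.
n ≥ 481 / 56.1 = 8.575 → use 9 bolts.

9 bolts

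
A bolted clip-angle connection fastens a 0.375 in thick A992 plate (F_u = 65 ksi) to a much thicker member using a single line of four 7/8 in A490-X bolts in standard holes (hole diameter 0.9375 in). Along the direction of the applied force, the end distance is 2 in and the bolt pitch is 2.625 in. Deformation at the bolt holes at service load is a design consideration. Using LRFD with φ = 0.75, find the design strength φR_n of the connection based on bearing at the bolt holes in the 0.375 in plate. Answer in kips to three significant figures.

145 kips

Per bolt r_n = 1.2 l_c t F_u ≤ 2.4 d t F_u; upper limit = 2.4 × 0.875 × 0.375 × 65 = 51.19 kips.
Edge bolt: l_c = 2 − 0.9375/2 = 1.531 in → 1.2 × 1.531 × 0.375 × 65 = 44.79 → r_n = 44.79 kips.
Interior bolts: l_c = 2.625 − 0.9375 = 1.688 in → 1.2 × 1.688 × 0.375 × 65 = 49.36 → r_n = 49.36 kips.
R_n = 1 × 44.79 + 3 × 49.36 = 192.9 kips.
Design strength φR_n = 0.75 × 192.9 = 145 kips.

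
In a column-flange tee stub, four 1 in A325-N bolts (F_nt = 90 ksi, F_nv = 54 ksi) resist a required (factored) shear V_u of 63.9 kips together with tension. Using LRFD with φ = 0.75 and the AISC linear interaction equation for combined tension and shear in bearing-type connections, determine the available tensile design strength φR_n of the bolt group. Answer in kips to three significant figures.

169 kips

A_b = π·1²/4 = 0.7854 in²; f_rv = 63.9 / (4 × 0.7854) = 20.34 ksi.
F'_nt = 1.3 F_nt − (F_nt / φF_nv) f_rv = 1.3·90 − (90/(0.75·54))·20.34 = 71.8 ksi, capped at F_nt → F'_nt = 71.8 ksi.
R_n = F'_nt · A_b · n = 71.8 × 0.7854 × 4 = 225.6 kips.
Design strength φR_n = 0.75 × 225.6 = 169 kips.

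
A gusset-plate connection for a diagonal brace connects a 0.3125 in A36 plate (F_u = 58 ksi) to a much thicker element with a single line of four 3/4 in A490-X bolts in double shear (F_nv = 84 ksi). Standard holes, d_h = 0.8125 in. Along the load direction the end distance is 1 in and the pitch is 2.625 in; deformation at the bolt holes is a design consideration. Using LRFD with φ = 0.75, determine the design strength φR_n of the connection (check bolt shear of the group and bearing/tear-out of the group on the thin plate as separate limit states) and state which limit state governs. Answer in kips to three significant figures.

Bolt shear: A_b = π·0.75²/4 = 0.4418 in²; R_n = 84 × 0.4418 × 4 × 2 = 296.9 kips → 0.75 × 296.9 = 223 kips.
Bearing (1.2 l_c t F_u ≤ 2.4 d t F_u): upper limit = 2.4·0.75·0.3125·58 = 32.62 kips.
  Edge l_c = 1 − 0.8125/2 = 0.5938 → r_n = 12.91 kips; interior l_c = 2.625 − 0.8125 = 1.812 → r_n = 32.62 kips.
  R_n,bearing = 1·12.91 + 3·32.62 = 110.8 kips → 0.75 × 110.8 = 83.1 kips.
Bearing governs: 83.1 kips.

83.1 kips (bearing governs)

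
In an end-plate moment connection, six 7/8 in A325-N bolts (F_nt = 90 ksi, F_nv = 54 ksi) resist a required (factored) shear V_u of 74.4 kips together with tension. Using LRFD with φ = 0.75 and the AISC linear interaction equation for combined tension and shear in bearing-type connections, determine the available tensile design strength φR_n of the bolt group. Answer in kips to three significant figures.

A_b = π·0.875²/4 = 0.6013 in²; f_rv = 74.4 / (6 × 0.6013) = 20.62 ksi.
F'_nt = 1.3 F_nt − (F_nt / φF_nv) f_rv = 1.3·90 − (90/(0.75·54))·20.62 = 71.17 ksi, capped at F_nt → F'_nt = 71.17 ksi.
R_n = F'_nt · A_b · n = 71.17 × 0.6013 × 6 = 256.8 kips.
Design strength φR_n = 0.75 × 256.8 = 193 kips.

193 kips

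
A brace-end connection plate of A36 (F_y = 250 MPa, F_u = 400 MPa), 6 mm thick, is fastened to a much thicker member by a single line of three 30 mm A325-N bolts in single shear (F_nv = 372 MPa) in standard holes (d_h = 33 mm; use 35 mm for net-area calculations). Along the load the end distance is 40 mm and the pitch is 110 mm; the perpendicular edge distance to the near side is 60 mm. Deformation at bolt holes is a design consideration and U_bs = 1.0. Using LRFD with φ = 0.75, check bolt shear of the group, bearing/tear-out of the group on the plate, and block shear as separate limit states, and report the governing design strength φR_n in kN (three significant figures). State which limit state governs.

Bolt shear: A_b = π·30²/4 = 706.9 mm²; R_n = 372 × 706.9 × 3 × 1 / 1000 = 788.9 kN → 0.75 × 788.9 = 592 kN.
Bearing: edge l_c = 23.5, r_n = 67.68 kN; interior l_c = 77, r_n = 172.8 kN; R_n = 67.68 + 2·172.8 = 413.3 kN → 310 kN.
Block shear: A_gv = 1560, A_nv = 1035, A_nt = 255 mm²; R_n = min(0.6F_uA_nv, 0.6F_yA_gv) + U_bs·F_u·A_nt = 336 kN → 252 kN.
Block shear governs: 252 kN.

252 kN (block shear governs)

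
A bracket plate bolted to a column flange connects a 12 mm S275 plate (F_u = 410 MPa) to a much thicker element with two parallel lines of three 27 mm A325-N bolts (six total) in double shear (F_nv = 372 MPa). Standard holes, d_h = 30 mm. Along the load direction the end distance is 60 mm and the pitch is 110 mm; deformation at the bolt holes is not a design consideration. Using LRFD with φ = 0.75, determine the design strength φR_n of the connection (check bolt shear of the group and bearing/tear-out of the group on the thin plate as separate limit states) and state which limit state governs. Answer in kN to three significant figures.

Bolt shear: A_b = π·27²/4 = 572.6 mm²; R_n = 372 × 572.6 × 6 × 2 / 1000 = 2556 kN → 0.75 × 2556 = 1920 kN.
Bearing (1.5 l_c t F_u ≤ 3.0 d t F_u): upper limit = 3.0·27·12·410 / 1000 = 398.5 kN.
  Edge l_c = 60 − 30/2 = 45 → r_n = 332.1 kN; interior l_c = 110 − 30 = 80 → r_n = 398.5 kN.
  R_n,bearing = 2·332.1 + 4·398.5 = 2258 kN → 0.75 × 2258 = 1690 kN.
Bearing governs: 1690 kN.

1690 kN (bearing governs)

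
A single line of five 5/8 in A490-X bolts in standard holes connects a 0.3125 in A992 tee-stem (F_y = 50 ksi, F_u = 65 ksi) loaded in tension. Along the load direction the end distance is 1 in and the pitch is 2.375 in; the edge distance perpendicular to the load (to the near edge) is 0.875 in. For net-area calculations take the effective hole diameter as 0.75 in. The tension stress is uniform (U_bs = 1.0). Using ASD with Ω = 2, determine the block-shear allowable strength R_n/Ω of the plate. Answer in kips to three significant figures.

48.5 kips

Shear plane L_v = 1 + 4·2.375 = 10.5 in; A_gv = 10.5 × 0.3125 = 3.281 in².
A_nv = (10.5 − 4.5·0.75) × 0.3125 = 2.227 in².
A_nt = (0.875 − 0.5·0.75) × 0.3125 = 0.1562 in².
0.6 F_u A_nv = 86.84 kips; 0.6 F_y A_gv = 98.44 kips → shear rupture governs the shear term.
R_n = 86.84 + 1.0 × 65 × 0.1562 = 96.99 kips.
Allowable strength R_n/Ω = 96.99 / 2 = 48.5 kips.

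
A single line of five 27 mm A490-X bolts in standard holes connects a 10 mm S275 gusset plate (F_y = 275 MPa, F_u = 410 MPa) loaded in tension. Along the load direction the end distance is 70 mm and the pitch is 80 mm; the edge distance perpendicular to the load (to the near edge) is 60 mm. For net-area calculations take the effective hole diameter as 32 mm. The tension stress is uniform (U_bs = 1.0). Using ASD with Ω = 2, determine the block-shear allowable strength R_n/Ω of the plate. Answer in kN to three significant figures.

393 kN

Shear plane L_v = 70 + 4·80 = 390 mm; A_gv = 390 × 10 = 3900 mm².
A_nv = (390 − 4.5·32) × 10 = 2460 mm².
A_nt = (60 − 0.5·32) × 10 = 440 mm².
0.6 F_u A_nv = 605.2 kN; 0.6 F_y A_gv = 643.5 kN → shear rupture governs the shear term.
R_n = 605.2 + 1.0 × 410 × 440 / 1000 = 785.6 kN.
Allowable strength R_n/Ω = 785.6 / 2 = 393 kN.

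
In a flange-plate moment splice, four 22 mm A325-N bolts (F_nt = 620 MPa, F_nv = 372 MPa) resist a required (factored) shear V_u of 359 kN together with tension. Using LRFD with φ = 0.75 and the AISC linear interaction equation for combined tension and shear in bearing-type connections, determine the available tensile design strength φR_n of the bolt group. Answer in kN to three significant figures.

A_b = π·22²/4 = 380.1 mm²; f_rv = 359 × 1000 / (4 × 380.1) = 236.1 MPa.
F'_nt = 1.3 F_nt − (F_nt / φF_nv) f_rv = 1.3·620 − (620/(0.75·372))·236.1 = 281.3 MPa, capped at F_nt → F'_nt = 281.3 MPa.
R_n = F'_nt · A_b · n = 281.3 × 380.1 × 4 / 1000 = 427.8 kN.
Design strength φR_n = 0.75 × 427.8 = 321 kN.

321 kN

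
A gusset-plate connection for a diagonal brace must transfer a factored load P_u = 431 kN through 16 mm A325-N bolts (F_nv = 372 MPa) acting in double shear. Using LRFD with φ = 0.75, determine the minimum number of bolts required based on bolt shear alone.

A_b = π·16²/4 = 201.1 mm².
Per-bolt design strength φR_n = 0.75 × 372 × 201.1 × 2 / 1000 = 112.2 kN.
n ≥ 431 / 112.2 = 3.842 → use 4 bolts.

4 bolts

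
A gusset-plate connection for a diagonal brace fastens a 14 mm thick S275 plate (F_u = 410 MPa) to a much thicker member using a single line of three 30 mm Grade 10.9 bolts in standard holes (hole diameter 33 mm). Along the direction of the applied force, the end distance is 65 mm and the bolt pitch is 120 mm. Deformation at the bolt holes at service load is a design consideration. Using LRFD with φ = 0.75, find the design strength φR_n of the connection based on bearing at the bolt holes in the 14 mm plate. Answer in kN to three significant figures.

870 kN

Per bolt r_n = 1.2 l_c t F_u ≤ 2.4 d t F_u; upper limit = 2.4 × 30 × 14 × 410 / 1000 = 413.3 kN.
Edge bolt: l_c = 65 − 33/2 = 48.5 mm → 1.2 × 48.5 × 14 × 410 / 1000 = 334.1 → r_n = 334.1 kN.
Interior bolts: l_c = 120 − 33 = 87 mm → 1.2 × 87 × 14 × 410 / 1000 = 599.3 → r_n = 413.3 kN.
R_n = 1 × 334.1 + 2 × 413.3 = 1161 kN.
Design strength φR_n = 0.75 × 1161 = 870 kN.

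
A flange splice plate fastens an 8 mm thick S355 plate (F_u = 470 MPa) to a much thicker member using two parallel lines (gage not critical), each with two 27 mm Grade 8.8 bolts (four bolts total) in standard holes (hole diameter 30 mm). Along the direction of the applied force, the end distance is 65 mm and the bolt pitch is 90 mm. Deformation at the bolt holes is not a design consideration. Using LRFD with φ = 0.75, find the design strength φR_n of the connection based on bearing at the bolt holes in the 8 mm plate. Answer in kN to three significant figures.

Per bolt r_n = 1.5 l_c t F_u ≤ 3.0 d t F_u; upper limit = 3.0 × 27 × 8 × 470 / 1000 = 304.6 kN.
Edge bolt: l_c = 65 − 30/2 = 50 mm → 1.5 × 50 × 8 × 470 / 1000 = 282 → r_n = 282 kN.
Interior bolts: l_c = 90 − 30 = 60 mm → 1.5 × 60 × 8 × 470 / 1000 = 338.4 → r_n = 304.6 kN.
R_n = 2 × 282 + 2 × 304.6 = 1173 kN.
Design strength φR_n = 0.75 × 1173 = 880 kN.

880 kN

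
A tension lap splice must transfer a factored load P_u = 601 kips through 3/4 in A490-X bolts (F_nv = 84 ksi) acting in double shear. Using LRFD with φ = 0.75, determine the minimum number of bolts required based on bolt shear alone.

11 bolts

A_b = π·0.75²/4 = 0.4418 in².
Per-bolt design strength φR_n = 0.75 × 84 × 0.4418 × 2 = 55.67 kips.
n ≥ 601 / 55.67 = 10.8 → use 11 bolts.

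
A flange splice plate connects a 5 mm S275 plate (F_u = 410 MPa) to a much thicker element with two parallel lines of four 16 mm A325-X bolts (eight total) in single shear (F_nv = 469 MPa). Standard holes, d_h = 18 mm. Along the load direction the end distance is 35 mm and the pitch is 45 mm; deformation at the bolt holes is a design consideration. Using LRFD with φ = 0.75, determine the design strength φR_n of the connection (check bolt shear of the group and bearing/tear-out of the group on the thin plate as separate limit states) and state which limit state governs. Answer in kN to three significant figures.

Bolt shear: A_b = π·16²/4 = 201.1 mm²; R_n = 469 × 201.1 × 8 × 1 / 1000 = 754.4 kN → 0.75 × 754.4 = 566 kN.
Bearing (1.2 l_c t F_u ≤ 2.4 d t F_u): upper limit = 2.4·16·5·410 / 1000 = 78.72 kN.
  Edge l_c = 35 − 18/2 = 26 → r_n = 63.96 kN; interior l_c = 45 − 18 = 27 → r_n = 66.42 kN.
  R_n,bearing = 2·63.96 + 6·66.42 = 526.4 kN → 0.75 × 526.4 = 395 kN.
Bearing governs: 395 kN.

395 kN (bearing governs)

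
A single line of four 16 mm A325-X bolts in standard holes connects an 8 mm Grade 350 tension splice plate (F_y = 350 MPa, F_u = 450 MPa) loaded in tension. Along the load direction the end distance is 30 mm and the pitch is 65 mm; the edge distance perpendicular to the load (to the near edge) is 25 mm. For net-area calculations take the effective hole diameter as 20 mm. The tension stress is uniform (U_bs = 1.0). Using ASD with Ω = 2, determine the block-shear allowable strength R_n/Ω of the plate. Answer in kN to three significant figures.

194 kN

Shear plane L_v = 30 + 3·65 = 225 mm; A_gv = 225 × 8 = 1800 mm².
A_nv = (225 − 3.5·20) × 8 = 1240 mm².
A_nt = (25 − 0.5·20) × 8 = 120 mm².
0.6 F_u A_nv = 334.8 kN; 0.6 F_y A_gv = 378 kN → shear rupture governs the shear term.
R_n = 334.8 + 1.0 × 450 × 120 / 1000 = 388.8 kN.
Allowable strength R_n/Ω = 388.8 / 2 = 194 kN.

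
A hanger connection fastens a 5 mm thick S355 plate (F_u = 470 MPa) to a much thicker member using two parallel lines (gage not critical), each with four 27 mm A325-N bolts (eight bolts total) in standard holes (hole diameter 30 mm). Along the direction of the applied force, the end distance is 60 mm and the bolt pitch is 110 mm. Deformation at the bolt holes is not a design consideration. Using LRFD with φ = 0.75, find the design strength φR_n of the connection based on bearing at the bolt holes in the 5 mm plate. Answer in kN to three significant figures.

1090 kN

Per bolt r_n = 1.5 l_c t F_u ≤ 3.0 d t F_u; upper limit = 3.0 × 27 × 5 × 470 / 1000 = 190.3 kN.
Edge bolt: l_c = 60 − 30/2 = 45 mm → 1.5 × 45 × 5 × 470 / 1000 = 158.6 → r_n = 158.6 kN.
Interior bolts: l_c = 110 − 30 = 80 mm → 1.5 × 80 × 5 × 470 / 1000 = 282 → r_n = 190.3 kN.
R_n = 2 × 158.6 + 6 × 190.3 = 1459 kN.
Design strength φR_n = 0.75 × 1459 = 1090 kN.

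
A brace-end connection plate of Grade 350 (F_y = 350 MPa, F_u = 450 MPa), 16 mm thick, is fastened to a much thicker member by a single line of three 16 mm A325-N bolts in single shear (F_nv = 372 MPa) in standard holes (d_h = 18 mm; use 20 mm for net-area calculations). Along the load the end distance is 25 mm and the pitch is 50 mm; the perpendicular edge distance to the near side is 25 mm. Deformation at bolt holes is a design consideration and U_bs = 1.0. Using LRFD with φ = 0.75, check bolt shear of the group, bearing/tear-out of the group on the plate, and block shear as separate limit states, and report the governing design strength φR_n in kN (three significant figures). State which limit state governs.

168 kN (bolt shear governs)

Bolt shear: A_b = π·16²/4 = 201.1 mm²; R_n = 372 × 201.1 × 3 × 1 / 1000 = 224.4 kN → 0.75 × 224.4 = 168 kN.
Bearing: edge l_c = 16, r_n = 138.2 kN; interior l_c = 32, r_n = 276.5 kN; R_n = 138.2 + 2·276.5 = 691.2 kN → 518 kN.
Block shear: A_gv = 2000, A_nv = 1200, A_nt = 240 mm²; R_n = min(0.6F_uA_nv, 0.6F_yA_gv) + U_bs·F_u·A_nt = 432 kN → 324 kN.
Bolt shear governs: 168 kN.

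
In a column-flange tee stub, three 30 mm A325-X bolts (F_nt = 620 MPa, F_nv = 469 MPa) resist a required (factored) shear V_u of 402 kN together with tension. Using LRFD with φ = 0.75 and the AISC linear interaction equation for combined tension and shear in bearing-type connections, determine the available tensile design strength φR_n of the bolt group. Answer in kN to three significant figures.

A_b = π·30²/4 = 706.9 mm²; f_rv = 402 × 1000 / (3 × 706.9) = 189.6 MPa.
F'_nt = 1.3 F_nt − (F_nt / φF_nv) f_rv = 1.3·620 − (620/(0.75·469))·189.6 = 471.9 MPa, capped at F_nt → F'_nt = 471.9 MPa.
R_n = F'_nt · A_b · n = 471.9 × 706.9 × 3 / 1000 = 1001 kN.
Design strength φR_n = 0.75 × 1001 = 750 kN.

750 kN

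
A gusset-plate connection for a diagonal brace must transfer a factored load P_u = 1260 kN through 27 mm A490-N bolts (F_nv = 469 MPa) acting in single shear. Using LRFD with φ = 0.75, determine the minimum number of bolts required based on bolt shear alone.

A_b = π·27²/4 = 572.6 mm².
Per-bolt design strength φR_n = 0.75 × 469 × 572.6 × 1 / 1000 = 201.4 kN.
n ≥ 1260 / 201.4 = 6.256 → use 7 bolts.

7 bolts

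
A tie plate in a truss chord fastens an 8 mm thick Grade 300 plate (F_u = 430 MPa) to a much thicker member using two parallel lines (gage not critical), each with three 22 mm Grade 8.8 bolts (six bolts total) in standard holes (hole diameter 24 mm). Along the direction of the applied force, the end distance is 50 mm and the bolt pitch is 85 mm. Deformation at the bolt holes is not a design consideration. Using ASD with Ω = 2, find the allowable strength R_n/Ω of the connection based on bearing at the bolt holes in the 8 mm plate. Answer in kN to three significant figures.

650 kN

Per bolt r_n = 1.5 l_c t F_u ≤ 3.0 d t F_u; upper limit = 3.0 × 22 × 8 × 430 / 1000 = 227 kN.
Edge bolt: l_c = 50 − 24/2 = 38 mm → 1.5 × 38 × 8 × 430 / 1000 = 196.1 → r_n = 196.1 kN.
Interior bolts: l_c = 85 − 24 = 61 mm → 1.5 × 61 × 8 × 430 / 1000 = 314.8 → r_n = 227 kN.
R_n = 2 × 196.1 + 4 × 227 = 1300 kN.
Allowable strength R_n/Ω = 1300 / 2 = 650 kN.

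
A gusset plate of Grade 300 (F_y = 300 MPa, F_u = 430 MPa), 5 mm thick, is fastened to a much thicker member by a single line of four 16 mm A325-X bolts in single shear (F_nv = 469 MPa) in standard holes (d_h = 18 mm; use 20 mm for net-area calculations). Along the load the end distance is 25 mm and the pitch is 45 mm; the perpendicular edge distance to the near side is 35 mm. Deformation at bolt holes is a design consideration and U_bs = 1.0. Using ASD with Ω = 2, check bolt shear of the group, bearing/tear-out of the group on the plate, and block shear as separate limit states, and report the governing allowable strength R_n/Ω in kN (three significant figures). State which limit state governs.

84.9 kN (block shear governs)

Bolt shear: A_b = π·16²/4 = 201.1 mm²; R_n = 469 × 201.1 × 4 × 1 / 1000 = 377.2 kN → 377.2 / 2 = 189 kN.
Bearing: edge l_c = 16, r_n = 41.28 kN; interior l_c = 27, r_n = 69.66 kN; R_n = 41.28 + 3·69.66 = 250.3 kN → 125 kN.
Block shear: A_gv = 800, A_nv = 450, A_nt = 125 mm²; R_n = min(0.6F_uA_nv, 0.6F_yA_gv) + U_bs·F_u·A_nt = 169.8 kN → 84.9 kN.
Block shear governs: 84.9 kN.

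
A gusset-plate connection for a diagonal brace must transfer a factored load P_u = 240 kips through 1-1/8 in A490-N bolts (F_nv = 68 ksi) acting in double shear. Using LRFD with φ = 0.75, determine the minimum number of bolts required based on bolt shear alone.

A_b = π·1.125²/4 = 0.994 in².
Per-bolt design strength φR_n = 0.75 × 68 × 0.994 × 2 = 101.4 kips.
n ≥ 240 / 101.4 = 2.367 → use 3 bolts.

3 bolts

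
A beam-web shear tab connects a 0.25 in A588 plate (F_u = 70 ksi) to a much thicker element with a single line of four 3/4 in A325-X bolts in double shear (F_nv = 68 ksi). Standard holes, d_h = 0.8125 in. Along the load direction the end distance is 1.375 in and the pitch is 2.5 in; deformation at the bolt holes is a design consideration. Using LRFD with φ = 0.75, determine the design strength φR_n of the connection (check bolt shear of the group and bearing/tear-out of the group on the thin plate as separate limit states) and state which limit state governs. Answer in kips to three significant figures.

Bolt shear: A_b = π·0.75²/4 = 0.4418 in²; R_n = 68 × 0.4418 × 4 × 2 = 240.3 kips → 0.75 × 240.3 = 180 kips.
Bearing (1.2 l_c t F_u ≤ 2.4 d t F_u): upper limit = 2.4·0.75·0.25·70 = 31.5 kips.
  Edge l_c = 1.375 − 0.8125/2 = 0.9688 → r_n = 20.34 kips; interior l_c = 2.5 − 0.8125 = 1.688 → r_n = 31.5 kips.
  R_n,bearing = 1·20.34 + 3·31.5 = 114.8 kips → 0.75 × 114.8 = 86.1 kips.
Bearing governs: 86.1 kips.

86.1 kips (bearing governs)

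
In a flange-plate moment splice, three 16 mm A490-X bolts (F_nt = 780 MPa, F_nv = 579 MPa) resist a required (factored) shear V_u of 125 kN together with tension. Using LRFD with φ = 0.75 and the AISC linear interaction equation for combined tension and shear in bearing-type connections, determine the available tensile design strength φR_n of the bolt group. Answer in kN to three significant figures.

290 kN

A_b = π·16²/4 = 201.1 mm²; f_rv = 125 × 1000 / (3 × 201.1) = 207.2 MPa.
F'_nt = 1.3 F_nt − (F_nt / φF_nv) f_rv = 1.3·780 − (780/(0.75·579))·207.2 = 641.8 MPa, capped at F_nt → F'_nt = 641.8 MPa.
R_n = F'_nt · A_b · n = 641.8 × 201.1 × 3 / 1000 = 387.1 kN.
Design strength φR_n = 0.75 × 387.1 = 290 kN.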